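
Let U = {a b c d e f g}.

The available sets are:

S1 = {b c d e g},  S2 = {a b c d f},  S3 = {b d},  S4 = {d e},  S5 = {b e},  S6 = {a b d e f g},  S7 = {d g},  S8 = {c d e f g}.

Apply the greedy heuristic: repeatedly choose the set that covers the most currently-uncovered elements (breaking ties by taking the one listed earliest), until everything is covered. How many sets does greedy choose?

Greedy: pick S6 (covers 6 new) → pick S1 (covers 1 new). Total picks: 2.

2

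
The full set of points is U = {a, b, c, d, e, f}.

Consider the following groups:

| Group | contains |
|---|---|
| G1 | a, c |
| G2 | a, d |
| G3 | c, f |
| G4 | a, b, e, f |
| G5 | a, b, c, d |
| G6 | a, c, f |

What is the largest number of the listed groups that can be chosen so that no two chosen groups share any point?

2

G2, G3 are pairwise disjoint (G2={a,d}; G3={c,f}).
Every remaining group overlaps one of these, and no 3 of the listed groups are pairwise disjoint, so 2 is the maximum.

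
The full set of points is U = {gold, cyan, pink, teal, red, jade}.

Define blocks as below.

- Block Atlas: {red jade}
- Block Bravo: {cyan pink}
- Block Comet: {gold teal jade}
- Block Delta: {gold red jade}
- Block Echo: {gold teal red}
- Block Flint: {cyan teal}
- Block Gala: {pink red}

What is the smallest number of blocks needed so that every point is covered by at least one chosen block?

Take {Bravo, Delta, Echo}. Their union is {gold, cyan, pink, teal, red, jade}, which is all 6 points.
No 2 of the 7 blocks cover everything (all 21 combinations miss at least one point), so 3 is optimal.

3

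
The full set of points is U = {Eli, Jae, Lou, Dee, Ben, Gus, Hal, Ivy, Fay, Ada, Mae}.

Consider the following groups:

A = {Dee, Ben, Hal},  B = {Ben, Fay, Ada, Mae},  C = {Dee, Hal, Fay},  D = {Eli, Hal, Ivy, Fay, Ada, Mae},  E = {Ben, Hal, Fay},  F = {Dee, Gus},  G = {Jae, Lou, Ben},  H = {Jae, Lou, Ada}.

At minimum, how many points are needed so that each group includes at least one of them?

3

Take T = {Dee, Ben, Ada}. Each listed group contains at least one of these, so T is a hitting set of size 3.
The groups D, F, G are pairwise disjoint, so any hitting set needs a separate point for each — at least 3. Hence 3 is optimal.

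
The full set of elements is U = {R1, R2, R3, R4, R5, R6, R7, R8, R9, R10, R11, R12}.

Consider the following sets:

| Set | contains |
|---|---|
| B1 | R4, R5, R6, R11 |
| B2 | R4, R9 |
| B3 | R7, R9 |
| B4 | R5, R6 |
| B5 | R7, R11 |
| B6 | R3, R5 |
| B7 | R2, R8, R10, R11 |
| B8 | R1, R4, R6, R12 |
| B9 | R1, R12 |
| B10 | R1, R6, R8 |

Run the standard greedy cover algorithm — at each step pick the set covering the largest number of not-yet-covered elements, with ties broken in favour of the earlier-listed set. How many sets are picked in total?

5

Greedy: pick B1 (covers 4 new) → pick B7 (covers 3 new) → pick B3 (covers 2 new) → pick B8 (covers 2 new) → pick B6 (covers 1 new). Total picks: 5.
(The true minimum cover uses only 4 sets, so greedy is not optimal here.)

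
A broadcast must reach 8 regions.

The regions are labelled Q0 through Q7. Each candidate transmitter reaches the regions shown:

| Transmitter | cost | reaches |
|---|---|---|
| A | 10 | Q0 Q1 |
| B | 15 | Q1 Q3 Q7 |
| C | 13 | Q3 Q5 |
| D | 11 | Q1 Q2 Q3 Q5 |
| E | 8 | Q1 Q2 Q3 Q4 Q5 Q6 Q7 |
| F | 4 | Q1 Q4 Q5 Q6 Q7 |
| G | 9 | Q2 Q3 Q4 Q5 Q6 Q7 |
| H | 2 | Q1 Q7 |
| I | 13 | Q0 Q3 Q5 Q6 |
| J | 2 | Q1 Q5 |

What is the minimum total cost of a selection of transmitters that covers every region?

18

A, E together cover every region (A ∪ E = {Q0, Q1, Q2, Q3, Q4, Q5, Q6, Q7}); total cost 10 + 8 = 18.
The greedy pick F, E, A costs 22; no covering selection beats 18.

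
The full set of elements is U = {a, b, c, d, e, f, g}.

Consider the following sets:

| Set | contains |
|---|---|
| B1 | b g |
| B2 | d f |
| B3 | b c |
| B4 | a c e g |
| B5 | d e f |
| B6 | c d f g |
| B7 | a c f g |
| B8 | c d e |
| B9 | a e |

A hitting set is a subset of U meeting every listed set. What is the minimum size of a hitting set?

3

The 3 elements {b, e, f} hit every set.
The sets B2, B3, B9 are pairwise disjoint, so any hitting set needs a separate element for each — at least 3. Hence 3 is optimal.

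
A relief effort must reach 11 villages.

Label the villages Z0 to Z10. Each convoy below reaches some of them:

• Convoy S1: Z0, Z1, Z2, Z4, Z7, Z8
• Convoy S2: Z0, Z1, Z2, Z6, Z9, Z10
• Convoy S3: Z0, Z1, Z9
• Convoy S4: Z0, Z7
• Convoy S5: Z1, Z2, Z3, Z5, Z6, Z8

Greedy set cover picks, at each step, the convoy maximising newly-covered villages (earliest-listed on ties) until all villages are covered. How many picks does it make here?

3

Greedy: pick S1 (covers 6 new) → pick S2 (covers 3 new) → pick S5 (covers 2 new). Total picks: 3.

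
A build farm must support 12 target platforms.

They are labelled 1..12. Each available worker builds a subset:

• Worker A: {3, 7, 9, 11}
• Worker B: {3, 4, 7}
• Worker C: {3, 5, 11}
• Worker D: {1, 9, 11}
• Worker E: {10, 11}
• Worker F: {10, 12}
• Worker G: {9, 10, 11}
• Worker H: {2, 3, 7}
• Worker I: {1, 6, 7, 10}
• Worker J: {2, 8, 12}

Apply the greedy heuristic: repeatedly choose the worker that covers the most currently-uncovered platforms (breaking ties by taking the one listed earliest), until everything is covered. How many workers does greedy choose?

5

Greedy: pick A (covers 4 new) → pick I (covers 3 new) → pick J (covers 3 new) → pick B (covers 1 new) → pick C (covers 1 new). Total picks: 5.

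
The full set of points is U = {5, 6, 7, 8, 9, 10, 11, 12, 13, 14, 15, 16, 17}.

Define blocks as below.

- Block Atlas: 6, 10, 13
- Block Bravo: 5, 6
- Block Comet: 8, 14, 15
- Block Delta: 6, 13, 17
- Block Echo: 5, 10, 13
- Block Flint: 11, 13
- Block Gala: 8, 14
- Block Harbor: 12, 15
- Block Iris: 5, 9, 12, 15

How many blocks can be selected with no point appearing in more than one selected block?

Bravo, Flint, Gala, Harbor are pairwise disjoint (Bravo={5,6}; Flint={11,13}; Gala={8,14}; Harbor={12,15}).
Every remaining block overlaps one of these, and no 5 of the listed blocks are pairwise disjoint, so 4 is the maximum.

4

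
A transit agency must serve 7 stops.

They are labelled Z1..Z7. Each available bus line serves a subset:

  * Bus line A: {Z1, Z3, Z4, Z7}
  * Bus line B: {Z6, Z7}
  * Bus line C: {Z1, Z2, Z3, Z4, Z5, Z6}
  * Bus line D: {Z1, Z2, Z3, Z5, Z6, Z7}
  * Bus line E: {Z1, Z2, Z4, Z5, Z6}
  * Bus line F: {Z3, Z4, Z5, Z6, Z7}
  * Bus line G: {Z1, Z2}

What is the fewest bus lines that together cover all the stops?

Take {B, C}. Their union is {Z1, Z2, Z3, Z4, Z5, Z6, Z7}, which is all 7 stops.
No single bus line has all 7 stops (the largest, C, has 6), so 2 is optimal.

2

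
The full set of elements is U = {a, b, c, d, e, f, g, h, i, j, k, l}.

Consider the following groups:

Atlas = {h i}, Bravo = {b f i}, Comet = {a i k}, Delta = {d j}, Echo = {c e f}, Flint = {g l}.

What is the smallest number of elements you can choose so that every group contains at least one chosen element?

Take T = {d, e, g, i}. Each listed group contains at least one of these, so T is a hitting set of size 4.
The groups Comet, Delta, Echo, Flint are pairwise disjoint, so any hitting set needs a separate element for each — at least 4. Hence 4 is optimal.

4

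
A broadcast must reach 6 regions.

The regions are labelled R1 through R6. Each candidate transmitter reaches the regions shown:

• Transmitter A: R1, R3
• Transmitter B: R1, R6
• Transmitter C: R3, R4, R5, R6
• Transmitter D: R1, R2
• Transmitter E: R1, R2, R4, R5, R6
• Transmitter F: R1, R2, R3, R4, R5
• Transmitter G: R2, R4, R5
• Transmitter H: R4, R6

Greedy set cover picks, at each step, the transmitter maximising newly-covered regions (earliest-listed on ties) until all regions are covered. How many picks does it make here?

Greedy: pick E (covers 5 new) → pick A (covers 1 new). Total picks: 2.

2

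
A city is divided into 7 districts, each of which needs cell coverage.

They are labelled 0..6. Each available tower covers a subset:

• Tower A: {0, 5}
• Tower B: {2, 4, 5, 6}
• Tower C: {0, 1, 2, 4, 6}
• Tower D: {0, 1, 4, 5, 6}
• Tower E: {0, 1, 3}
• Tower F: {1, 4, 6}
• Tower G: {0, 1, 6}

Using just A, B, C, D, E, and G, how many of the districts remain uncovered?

0

Union of A, B, C, D, E, G = {0, 1, 2, 3, 4, 5, 6} — that's every district, so 0 are uncovered.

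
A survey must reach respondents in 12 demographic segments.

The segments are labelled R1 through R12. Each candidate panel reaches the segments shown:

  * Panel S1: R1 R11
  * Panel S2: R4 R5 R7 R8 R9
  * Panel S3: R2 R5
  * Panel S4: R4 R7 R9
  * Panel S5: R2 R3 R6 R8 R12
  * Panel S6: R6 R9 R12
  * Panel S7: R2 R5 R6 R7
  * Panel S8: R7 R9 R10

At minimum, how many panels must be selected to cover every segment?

4

Take {S1, S2, S5, S8}. Their union is {R1, R2, R3, R4, R5, R6, R7, R8, R9, R10, R11, R12}, which is all 12 segments.
No 3 of the 8 panels cover everything (all 56 combinations miss at least one segment), so 4 is optimal.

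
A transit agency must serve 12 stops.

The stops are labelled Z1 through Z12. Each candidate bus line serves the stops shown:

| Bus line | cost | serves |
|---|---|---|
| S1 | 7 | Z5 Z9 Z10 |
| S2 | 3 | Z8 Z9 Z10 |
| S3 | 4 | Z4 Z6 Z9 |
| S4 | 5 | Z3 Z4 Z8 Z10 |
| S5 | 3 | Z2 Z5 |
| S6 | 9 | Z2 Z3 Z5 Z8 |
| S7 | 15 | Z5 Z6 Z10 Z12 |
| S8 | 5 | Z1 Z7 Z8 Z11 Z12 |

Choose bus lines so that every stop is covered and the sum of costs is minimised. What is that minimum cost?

S3, S4, S5, S8 together cover every stop (S3 ∪ S4 ∪ S5 ∪ S8 = {Z1, Z2, Z3, Z4, Z5, Z6, Z7, Z8, Z9, Z10, Z11, Z12}); total cost 4 + 5 + 3 + 5 = 17.
The greedy pick S2, S8, S5, S3, S4 costs 20; no covering selection beats 17.

17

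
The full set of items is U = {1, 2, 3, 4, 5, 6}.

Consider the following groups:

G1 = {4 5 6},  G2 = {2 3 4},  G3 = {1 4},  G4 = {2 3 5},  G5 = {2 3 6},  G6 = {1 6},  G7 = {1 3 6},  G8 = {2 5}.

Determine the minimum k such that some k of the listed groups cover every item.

3

G3 and G4 and G7 together: G3 ∪ G4 ∪ G7 = {1, 2, 3, 4, 5, 6} — every item is covered.
No 2 of the 8 groups cover everything (all 28 combinations miss at least one item), so 3 is optimal.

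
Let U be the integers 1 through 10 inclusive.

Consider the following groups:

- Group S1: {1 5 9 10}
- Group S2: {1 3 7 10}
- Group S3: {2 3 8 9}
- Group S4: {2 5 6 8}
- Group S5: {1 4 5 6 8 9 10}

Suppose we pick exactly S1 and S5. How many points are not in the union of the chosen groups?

3

Union of S1, S5 = {1, 4, 5, 6, 8, 9, 10}.
Not covered: 2, 3, 7 — 3 points.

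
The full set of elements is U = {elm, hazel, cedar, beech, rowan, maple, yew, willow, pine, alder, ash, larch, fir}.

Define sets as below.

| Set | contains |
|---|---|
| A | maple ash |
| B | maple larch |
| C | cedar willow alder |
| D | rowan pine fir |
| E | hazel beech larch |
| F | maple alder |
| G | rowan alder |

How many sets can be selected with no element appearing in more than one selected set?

4

A, C, D, E are pairwise disjoint (A={maple,ash}; C={cedar,willow,alder}; D={rowan,pine,fir}; E={hazel,beech,larch}).
Every remaining set overlaps one of these, and no 5 of the listed sets are pairwise disjoint, so 4 is the maximum.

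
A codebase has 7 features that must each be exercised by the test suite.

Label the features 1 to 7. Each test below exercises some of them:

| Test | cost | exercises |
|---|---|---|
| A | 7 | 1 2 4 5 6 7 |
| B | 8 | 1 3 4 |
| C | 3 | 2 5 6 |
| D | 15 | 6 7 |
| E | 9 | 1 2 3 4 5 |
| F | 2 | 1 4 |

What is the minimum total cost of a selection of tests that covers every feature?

15

A, B together cover every feature (A ∪ B = {1, 2, 3, 4, 5, 6, 7}); total cost 7 + 8 = 15.
The greedy pick C, F, A, B costs 20; no covering selection beats 15.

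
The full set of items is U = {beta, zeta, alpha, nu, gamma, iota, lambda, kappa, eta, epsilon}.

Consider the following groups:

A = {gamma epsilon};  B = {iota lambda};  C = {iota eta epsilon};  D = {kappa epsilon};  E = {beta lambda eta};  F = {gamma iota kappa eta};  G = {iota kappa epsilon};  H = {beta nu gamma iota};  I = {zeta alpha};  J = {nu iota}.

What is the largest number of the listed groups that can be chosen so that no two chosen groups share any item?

4

A, E, I, J are pairwise disjoint (A={gamma,epsilon}; E={beta,lambda,eta}; I={zeta,alpha}; J={nu,iota}).
Every remaining group overlaps one of these, and no 5 of the listed groups are pairwise disjoint, so 4 is the maximum.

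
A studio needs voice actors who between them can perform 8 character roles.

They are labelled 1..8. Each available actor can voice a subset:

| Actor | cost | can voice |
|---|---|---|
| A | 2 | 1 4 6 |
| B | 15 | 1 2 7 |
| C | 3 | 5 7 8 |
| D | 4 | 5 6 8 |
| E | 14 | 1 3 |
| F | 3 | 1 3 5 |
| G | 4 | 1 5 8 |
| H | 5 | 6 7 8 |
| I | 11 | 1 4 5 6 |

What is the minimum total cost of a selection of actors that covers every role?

23

A, B, C, F together cover every role (A ∪ B ∪ C ∪ F = {1, 2, 3, 4, 5, 6, 7, 8}); total cost 2 + 15 + 3 + 3 = 23.
No covering selection has total cost below 23.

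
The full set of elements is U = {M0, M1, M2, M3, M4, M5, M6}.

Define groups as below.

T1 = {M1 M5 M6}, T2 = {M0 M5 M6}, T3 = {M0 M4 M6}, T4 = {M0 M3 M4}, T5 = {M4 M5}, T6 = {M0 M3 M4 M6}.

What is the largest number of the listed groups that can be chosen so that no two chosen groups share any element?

T1, T4 are pairwise disjoint (T1={M1,M5,M6}; T4={M0,M3,M4}).
Every remaining group overlaps one of these, and no 3 of the listed groups are pairwise disjoint, so 2 is the maximum.

2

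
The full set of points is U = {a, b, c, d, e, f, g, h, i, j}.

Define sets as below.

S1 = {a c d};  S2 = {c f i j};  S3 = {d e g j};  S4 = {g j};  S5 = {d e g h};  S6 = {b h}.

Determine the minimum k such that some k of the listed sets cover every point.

S1, S2, S3, and S6 cover everything between them: the union {a, b, c, d, e, f, g, h, i, j} is all of U.
Only S1 contains a, so S1 is forced; the remaining 7 points need at least 3 more sets (each remaining set adds at most 3) — so at least 4 sets are needed, and 4 is optimal.

4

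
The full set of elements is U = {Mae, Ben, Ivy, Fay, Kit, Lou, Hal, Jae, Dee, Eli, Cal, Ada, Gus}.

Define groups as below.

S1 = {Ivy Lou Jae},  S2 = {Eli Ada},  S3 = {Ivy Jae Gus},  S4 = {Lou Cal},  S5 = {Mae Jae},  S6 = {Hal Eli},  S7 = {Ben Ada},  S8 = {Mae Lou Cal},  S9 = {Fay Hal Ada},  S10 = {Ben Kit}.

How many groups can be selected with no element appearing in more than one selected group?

S4, S5, S6, S7 are pairwise disjoint (S4={Lou,Cal}; S5={Mae,Jae}; S6={Hal,Eli}; S7={Ben,Ada}).
Every remaining group overlaps one of these, and no 5 of the listed groups are pairwise disjoint, so 4 is the maximum.

4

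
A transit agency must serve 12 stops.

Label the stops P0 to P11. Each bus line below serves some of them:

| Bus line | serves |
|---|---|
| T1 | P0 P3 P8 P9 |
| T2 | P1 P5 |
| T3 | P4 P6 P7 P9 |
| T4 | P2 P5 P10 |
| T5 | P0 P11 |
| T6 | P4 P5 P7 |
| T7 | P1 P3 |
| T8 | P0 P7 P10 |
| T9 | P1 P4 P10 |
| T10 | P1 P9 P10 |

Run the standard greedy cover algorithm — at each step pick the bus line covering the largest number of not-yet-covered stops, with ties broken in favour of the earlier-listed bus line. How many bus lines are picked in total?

Greedy: pick T1 (covers 4 new) → pick T3 (covers 3 new) → pick T4 (covers 3 new) → pick T2 (covers 1 new) → pick T5 (covers 1 new). Total picks: 5.

5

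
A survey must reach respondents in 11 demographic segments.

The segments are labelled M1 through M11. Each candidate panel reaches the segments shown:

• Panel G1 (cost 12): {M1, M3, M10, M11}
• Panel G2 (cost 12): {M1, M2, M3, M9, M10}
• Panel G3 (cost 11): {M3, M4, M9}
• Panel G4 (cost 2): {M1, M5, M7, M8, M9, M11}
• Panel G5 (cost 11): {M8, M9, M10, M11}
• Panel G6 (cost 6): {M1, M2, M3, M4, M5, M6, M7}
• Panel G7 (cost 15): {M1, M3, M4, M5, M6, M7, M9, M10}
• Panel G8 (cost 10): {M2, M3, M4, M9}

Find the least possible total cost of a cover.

17

G5, G6 together cover every segment (G5 ∪ G6 = {M1, M2, M3, M4, M5, M6, M7, M8, M9, M10, M11}); total cost 11 + 6 = 17.
The greedy pick G4, G6, G5 costs 19; no covering selection beats 17.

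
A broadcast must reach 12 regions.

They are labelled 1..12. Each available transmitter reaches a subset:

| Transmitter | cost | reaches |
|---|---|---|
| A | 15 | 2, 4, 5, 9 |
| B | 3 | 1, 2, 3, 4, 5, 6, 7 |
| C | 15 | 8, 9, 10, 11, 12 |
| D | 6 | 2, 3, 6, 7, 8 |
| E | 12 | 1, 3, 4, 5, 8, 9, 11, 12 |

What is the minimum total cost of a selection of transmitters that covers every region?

B, C together cover every region (B ∪ C = {1, 2, 3, 4, 5, 6, 7, 8, 9, 10, 11, 12}); total cost 3 + 15 = 18.
No covering selection has total cost below 18.

18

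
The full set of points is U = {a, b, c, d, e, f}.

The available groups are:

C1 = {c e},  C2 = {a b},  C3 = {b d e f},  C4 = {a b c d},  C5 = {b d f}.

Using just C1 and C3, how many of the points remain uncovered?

Union of C1, C3 = {b, c, d, e, f}.
Not covered: a — 1 point.

1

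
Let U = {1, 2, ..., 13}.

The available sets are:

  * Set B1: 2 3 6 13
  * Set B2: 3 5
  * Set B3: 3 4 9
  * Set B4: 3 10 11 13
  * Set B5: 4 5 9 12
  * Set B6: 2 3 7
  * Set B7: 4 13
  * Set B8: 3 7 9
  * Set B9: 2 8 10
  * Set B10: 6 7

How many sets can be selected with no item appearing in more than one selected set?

B2, B7, B9, B10 are pairwise disjoint (B2={3,5}; B7={4,13}; B9={2,8,10}; B10={6,7}).
Every remaining set overlaps one of these, and no 5 of the listed sets are pairwise disjoint, so 4 is the maximum.

4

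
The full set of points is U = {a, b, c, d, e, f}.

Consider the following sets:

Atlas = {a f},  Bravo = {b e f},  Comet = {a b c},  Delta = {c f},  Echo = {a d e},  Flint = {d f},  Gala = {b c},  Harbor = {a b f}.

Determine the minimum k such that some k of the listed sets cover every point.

Echo and Gala and Harbor together: Echo ∪ Gala ∪ Harbor = {a, b, c, d, e, f} — every point is covered.
No 2 of the 8 sets cover everything (all 28 combinations miss at least one point), so 3 is optimal.

3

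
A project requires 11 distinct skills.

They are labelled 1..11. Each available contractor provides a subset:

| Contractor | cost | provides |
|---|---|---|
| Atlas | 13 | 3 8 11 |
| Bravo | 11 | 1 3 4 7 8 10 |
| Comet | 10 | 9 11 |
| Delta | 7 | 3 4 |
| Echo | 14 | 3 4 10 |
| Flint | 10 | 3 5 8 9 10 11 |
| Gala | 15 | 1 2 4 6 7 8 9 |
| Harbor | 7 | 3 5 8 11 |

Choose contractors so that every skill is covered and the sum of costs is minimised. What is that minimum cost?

Flint, Gala together cover every skill (Flint ∪ Gala = {1, 2, 3, 4, 5, 6, 7, 8, 9, 10, 11}); total cost 10 + 15 = 25.
No covering selection has total cost below 25.

25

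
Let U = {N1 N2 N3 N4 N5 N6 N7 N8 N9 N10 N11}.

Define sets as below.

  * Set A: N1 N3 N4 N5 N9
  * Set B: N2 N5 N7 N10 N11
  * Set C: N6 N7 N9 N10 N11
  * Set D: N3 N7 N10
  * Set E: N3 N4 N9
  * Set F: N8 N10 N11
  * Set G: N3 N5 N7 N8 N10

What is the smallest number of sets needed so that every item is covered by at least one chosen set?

4

A, B, C, and F cover everything between them: the union {N1, N2, N3, N4, N5, N6, N7, N8, N9, N10, N11} is all of U.
No 3 of the 7 sets cover everything (all 35 combinations miss at least one item), so 4 is optimal.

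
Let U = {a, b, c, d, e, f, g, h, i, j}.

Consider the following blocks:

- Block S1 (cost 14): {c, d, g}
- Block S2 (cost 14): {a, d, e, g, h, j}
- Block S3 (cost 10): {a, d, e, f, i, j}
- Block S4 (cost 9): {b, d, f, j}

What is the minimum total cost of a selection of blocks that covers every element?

S1, S2, S3, S4 together cover every element (S1 ∪ S2 ∪ S3 ∪ S4 = {a, b, c, d, e, f, g, h, i, j}); total cost 14 + 14 + 10 + 9 = 47.
No covering selection has total cost below 47.

47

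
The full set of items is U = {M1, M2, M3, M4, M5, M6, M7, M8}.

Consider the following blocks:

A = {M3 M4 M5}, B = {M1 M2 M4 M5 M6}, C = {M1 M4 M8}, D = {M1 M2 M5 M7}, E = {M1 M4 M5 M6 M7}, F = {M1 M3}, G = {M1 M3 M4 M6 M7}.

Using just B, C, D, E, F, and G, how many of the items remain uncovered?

Union of B, C, D, E, F, G = {M1, M2, M3, M4, M5, M6, M7, M8} — that's every item, so 0 are uncovered.

0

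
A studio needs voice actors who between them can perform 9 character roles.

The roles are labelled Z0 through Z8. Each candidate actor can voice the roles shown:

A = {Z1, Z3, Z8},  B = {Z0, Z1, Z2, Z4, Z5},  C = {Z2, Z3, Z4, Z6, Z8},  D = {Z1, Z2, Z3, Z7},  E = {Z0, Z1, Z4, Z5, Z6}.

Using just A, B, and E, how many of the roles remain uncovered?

1

Union of A, B, E = {Z0, Z1, Z2, Z3, Z4, Z5, Z6, Z8}.
Not covered: Z7 — 1 role.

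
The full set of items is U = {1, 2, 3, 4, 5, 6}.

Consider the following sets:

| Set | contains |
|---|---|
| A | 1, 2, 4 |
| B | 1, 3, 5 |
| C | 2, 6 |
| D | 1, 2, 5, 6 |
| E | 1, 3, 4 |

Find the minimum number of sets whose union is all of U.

2

Take {D, E}. Their union is {1, 2, 3, 4, 5, 6}, which is all 6 items.
No single set has all 6 items (the largest, D, has 4), so 2 is optimal.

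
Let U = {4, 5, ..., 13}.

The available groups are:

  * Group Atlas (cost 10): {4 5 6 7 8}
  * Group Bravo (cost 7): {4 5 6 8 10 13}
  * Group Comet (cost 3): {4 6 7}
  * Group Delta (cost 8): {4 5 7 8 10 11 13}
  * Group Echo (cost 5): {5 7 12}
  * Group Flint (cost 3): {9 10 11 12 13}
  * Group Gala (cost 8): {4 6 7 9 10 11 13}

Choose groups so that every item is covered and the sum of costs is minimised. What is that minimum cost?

13

Bravo, Comet, Flint together cover every item (Bravo ∪ Comet ∪ Flint = {4, 5, 6, 7, 8, 9, 10, 11, 12, 13}); total cost 7 + 3 + 3 = 13.
No covering selection has total cost below 13.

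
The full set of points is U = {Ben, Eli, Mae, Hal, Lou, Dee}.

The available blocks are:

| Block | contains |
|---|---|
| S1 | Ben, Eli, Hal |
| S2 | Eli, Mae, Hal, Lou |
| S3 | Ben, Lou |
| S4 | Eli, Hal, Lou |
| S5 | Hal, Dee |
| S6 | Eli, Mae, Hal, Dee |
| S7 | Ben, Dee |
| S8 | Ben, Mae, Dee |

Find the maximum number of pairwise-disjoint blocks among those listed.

S3, S6 are pairwise disjoint (S3={Ben,Lou}; S6={Eli,Mae,Hal,Dee}).
Every remaining block overlaps one of these, and no 3 of the listed blocks are pairwise disjoint, so 2 is the maximum.

2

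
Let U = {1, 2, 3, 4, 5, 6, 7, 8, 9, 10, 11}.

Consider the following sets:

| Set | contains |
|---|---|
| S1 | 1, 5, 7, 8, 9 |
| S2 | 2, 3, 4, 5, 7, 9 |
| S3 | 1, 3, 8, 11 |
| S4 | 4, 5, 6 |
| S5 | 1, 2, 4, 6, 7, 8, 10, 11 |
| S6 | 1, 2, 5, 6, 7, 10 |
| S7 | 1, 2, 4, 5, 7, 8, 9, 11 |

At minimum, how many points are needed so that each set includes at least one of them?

H = {5, 11} meets every set (each contains at least one member of H), and |H| = 2.
The sets S3, S4 are pairwise disjoint, so any hitting set needs a separate point for each — at least 2. Hence 2 is optimal.

2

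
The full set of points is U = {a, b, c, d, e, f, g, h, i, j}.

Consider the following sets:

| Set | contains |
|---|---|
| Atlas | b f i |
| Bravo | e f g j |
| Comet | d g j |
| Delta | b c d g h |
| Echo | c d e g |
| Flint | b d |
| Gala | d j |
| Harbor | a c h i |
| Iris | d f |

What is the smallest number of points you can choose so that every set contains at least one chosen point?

The 3 points {a, d, f} hit every set.
The sets Bravo, Flint, Harbor are pairwise disjoint, so any hitting set needs a separate point for each — at least 3. Hence 3 is optimal.

3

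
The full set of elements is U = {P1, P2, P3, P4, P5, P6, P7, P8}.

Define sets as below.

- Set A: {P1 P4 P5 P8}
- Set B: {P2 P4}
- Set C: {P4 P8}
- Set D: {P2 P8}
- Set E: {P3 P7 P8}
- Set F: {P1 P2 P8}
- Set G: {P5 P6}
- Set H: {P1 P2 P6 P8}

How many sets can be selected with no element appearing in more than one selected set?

3

B, E, G are pairwise disjoint (B={P2,P4}; E={P3,P7,P8}; G={P5,P6}).
Every remaining set overlaps one of these, and no 4 of the listed sets are pairwise disjoint, so 3 is the maximum.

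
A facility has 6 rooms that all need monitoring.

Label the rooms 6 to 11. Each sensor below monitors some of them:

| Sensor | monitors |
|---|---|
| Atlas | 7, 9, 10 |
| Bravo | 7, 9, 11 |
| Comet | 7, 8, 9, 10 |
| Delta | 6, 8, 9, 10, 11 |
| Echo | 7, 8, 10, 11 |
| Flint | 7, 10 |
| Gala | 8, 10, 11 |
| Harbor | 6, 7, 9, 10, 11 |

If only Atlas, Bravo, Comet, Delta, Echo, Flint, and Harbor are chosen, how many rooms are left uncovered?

0

Union of Atlas, Bravo, Comet, Delta, Echo, Flint, Harbor = {6, 7, 8, 9, 10, 11} — that's every room, so 0 are uncovered.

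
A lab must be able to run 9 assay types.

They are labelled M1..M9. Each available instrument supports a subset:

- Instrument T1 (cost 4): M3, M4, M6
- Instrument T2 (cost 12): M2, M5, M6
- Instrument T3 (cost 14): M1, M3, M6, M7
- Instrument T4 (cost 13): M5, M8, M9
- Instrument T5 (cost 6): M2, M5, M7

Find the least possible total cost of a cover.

T1, T3, T4, T5 together cover every assay (T1 ∪ T3 ∪ T4 ∪ T5 = {M1, M2, M3, M4, M5, M6, M7, M8, M9}); total cost 4 + 14 + 13 + 6 = 37.
No covering selection has total cost below 37.

37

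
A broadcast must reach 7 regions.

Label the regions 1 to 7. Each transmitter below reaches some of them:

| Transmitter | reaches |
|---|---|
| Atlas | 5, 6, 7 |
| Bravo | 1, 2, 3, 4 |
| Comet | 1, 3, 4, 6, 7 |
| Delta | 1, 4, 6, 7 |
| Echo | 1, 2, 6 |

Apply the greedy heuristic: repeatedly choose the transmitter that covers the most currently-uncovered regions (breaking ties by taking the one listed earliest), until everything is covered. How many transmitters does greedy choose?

Greedy: pick Comet (covers 5 new) → pick Atlas (covers 1 new) → pick Bravo (covers 1 new). Total picks: 3.
(The true minimum cover uses only 2 transmitters, so greedy is not optimal here.)

3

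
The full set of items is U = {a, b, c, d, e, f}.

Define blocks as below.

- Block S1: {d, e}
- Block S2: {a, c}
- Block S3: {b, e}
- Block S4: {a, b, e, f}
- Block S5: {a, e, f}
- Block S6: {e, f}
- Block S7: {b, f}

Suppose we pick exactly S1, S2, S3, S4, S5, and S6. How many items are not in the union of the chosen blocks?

0

Union of S1, S2, S3, S4, S5, S6 = {a, b, c, d, e, f} — that's every item, so 0 are uncovered.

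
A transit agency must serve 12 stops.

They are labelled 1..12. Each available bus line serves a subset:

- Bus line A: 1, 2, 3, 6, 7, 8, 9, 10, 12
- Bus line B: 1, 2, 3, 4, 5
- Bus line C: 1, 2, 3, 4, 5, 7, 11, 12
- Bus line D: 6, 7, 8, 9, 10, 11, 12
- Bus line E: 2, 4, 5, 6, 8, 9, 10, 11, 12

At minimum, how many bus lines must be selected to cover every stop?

A and C together: A ∪ C = {1, 2, 3, 4, 5, 6, 7, 8, 9, 10, 11, 12} — every stop is covered.
No single bus line has all 12 stops (the largest, A, has 9), so 2 is optimal.

2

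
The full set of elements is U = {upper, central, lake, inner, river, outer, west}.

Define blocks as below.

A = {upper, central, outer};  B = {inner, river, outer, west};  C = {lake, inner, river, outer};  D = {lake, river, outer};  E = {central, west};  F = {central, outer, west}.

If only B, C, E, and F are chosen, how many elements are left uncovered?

Union of B, C, E, F = {central, lake, inner, river, outer, west}.
Not covered: upper — 1 element.

1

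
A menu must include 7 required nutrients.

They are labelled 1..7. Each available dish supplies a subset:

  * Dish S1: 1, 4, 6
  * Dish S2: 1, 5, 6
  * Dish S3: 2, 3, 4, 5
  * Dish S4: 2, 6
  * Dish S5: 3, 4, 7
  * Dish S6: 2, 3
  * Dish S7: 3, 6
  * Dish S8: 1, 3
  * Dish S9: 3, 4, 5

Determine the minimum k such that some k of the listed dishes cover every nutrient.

Take {S2, S3, S5}. Their union is {1, 2, 3, 4, 5, 6, 7}, which is all 7 nutrients.
Only S5 contains 7, so S5 is forced; the remaining 4 nutrients need at least 2 more dishes (each remaining dish adds at most 3) — so at least 3 dishes are needed, and 3 is optimal.

3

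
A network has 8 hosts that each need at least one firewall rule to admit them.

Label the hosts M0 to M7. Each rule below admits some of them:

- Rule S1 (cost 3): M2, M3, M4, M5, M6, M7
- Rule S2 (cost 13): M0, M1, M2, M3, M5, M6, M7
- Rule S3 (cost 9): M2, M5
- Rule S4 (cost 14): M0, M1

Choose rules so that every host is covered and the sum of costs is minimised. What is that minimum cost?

16

S1, S2 together cover every host (S1 ∪ S2 = {M0, M1, M2, M3, M4, M5, M6, M7}); total cost 3 + 13 = 16.
No covering selection has total cost below 16.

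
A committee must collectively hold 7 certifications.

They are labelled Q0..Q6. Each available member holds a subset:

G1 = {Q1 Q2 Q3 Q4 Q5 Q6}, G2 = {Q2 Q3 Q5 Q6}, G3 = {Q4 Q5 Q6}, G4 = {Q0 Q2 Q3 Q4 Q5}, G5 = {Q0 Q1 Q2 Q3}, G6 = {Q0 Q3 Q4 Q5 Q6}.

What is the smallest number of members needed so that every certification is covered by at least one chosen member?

Take {G5, G6}. Their union is {Q0, Q1, Q2, Q3, Q4, Q5, Q6}, which is all 7 certifications.
No single member has all 7 certifications (the largest, G1, has 6), so 2 is optimal.

2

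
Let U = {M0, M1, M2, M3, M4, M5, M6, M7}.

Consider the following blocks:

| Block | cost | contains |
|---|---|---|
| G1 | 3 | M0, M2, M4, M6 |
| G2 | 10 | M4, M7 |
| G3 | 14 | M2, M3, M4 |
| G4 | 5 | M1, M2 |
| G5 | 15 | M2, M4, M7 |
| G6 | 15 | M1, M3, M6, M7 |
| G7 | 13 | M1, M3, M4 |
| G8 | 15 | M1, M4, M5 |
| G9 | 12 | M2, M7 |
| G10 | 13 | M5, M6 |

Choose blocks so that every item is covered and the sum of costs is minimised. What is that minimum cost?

G1, G6, G10 together cover every item (G1 ∪ G6 ∪ G10 = {M0, M1, M2, M3, M4, M5, M6, M7}); total cost 3 + 15 + 13 = 31.
The greedy pick G1, G4, G6, G10 costs 36; no covering selection beats 31.

31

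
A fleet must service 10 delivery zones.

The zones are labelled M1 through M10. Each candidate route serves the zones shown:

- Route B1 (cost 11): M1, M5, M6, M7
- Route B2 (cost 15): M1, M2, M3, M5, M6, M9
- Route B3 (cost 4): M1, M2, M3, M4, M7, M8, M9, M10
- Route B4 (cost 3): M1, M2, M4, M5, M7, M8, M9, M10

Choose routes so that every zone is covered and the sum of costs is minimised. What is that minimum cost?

15

B1, B3 together cover every zone (B1 ∪ B3 = {M1, M2, M3, M4, M5, M6, M7, M8, M9, M10}); total cost 11 + 4 = 15.
The greedy pick B4, B3, B1 costs 18; no covering selection beats 15.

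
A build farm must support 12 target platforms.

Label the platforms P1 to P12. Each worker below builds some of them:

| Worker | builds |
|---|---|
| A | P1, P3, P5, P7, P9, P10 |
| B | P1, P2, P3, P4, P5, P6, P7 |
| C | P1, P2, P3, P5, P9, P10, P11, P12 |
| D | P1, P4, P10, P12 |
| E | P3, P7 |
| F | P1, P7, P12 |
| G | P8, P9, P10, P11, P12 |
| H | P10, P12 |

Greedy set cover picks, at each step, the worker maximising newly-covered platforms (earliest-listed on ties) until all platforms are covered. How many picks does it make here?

3

Greedy: pick C (covers 8 new) → pick B (covers 3 new) → pick G (covers 1 new). Total picks: 3.
(The true minimum cover uses only 2 workers, so greedy is not optimal here.)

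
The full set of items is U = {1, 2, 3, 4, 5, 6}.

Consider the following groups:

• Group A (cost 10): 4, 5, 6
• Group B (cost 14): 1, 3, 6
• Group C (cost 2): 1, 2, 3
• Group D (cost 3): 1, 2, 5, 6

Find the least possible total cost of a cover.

12

A, C together cover every item (A ∪ C = {1, 2, 3, 4, 5, 6}); total cost 10 + 2 = 12.
The greedy pick C, D, A costs 15; no covering selection beats 12.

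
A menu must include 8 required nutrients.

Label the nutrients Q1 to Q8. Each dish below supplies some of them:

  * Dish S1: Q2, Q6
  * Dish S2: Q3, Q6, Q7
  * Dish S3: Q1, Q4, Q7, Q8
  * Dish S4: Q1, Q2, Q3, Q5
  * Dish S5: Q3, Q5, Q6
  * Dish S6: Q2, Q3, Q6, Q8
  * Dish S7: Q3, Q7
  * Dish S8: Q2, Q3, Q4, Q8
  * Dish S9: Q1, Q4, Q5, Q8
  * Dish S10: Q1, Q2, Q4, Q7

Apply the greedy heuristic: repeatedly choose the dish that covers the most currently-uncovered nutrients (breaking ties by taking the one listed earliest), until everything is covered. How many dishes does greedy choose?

3

Greedy: pick S3 (covers 4 new) → pick S4 (covers 3 new) → pick S1 (covers 1 new). Total picks: 3.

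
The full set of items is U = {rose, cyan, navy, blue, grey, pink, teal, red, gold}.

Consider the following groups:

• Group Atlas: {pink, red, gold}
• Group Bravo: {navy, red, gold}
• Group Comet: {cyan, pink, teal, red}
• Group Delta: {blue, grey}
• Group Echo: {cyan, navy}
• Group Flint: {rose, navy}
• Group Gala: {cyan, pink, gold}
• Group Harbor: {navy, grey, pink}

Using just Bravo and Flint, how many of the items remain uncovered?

Union of Bravo, Flint = {rose, navy, red, gold}.
Not covered: cyan, blue, grey, pink, teal — 5 items.

5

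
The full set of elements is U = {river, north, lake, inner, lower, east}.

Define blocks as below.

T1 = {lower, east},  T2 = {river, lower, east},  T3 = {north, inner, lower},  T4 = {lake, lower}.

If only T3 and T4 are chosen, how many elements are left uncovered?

2

Union of T3, T4 = {north, lake, inner, lower}.
Not covered: river, east — 2 elements.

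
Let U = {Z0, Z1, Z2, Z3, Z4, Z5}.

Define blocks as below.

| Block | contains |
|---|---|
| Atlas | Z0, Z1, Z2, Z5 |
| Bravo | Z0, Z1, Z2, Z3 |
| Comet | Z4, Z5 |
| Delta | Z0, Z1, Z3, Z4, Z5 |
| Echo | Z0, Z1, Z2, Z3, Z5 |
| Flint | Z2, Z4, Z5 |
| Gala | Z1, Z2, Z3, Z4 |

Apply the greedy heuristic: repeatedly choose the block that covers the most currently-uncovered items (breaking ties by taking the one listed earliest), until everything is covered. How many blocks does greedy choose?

2

Greedy: pick Delta (covers 5 new) → pick Atlas (covers 1 new). Total picks: 2.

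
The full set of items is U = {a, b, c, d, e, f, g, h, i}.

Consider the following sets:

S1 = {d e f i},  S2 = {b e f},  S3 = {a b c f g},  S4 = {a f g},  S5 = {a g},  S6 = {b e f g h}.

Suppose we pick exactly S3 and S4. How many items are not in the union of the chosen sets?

4

Union of S3, S4 = {a, b, c, f, g}.
Not covered: d, e, h, i — 4 items.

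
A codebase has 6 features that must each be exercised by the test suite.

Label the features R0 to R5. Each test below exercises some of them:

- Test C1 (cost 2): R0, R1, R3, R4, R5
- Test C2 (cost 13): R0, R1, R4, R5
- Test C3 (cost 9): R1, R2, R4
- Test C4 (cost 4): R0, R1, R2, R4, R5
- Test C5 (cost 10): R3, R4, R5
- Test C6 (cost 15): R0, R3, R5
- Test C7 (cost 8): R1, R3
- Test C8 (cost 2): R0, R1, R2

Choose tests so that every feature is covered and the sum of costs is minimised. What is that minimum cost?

C1, C8 together cover every feature (C1 ∪ C8 = {R0, R1, R2, R3, R4, R5}); total cost 2 + 2 = 4.
No covering selection has total cost below 4.

4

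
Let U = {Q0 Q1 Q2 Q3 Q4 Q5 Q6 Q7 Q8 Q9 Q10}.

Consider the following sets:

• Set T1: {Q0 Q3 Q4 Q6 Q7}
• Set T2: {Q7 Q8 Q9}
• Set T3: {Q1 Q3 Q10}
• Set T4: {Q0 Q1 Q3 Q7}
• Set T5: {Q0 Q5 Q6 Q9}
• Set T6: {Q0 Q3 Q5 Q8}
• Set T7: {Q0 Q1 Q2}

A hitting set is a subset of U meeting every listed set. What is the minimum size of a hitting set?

3

Take H = {Q2, Q3, Q9}. Each listed set contains at least one of these, so H is a hitting set of size 3.
No choice of 2 points meets every set, so 3 is the minimum.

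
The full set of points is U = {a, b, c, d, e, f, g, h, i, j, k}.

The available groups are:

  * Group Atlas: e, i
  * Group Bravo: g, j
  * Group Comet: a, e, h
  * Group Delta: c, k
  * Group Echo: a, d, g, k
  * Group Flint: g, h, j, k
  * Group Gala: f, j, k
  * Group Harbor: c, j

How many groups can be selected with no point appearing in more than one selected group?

Bravo, Comet, Delta are pairwise disjoint (Bravo={g,j}; Comet={a,e,h}; Delta={c,k}).
Every remaining group overlaps one of these, and no 4 of the listed groups are pairwise disjoint, so 3 is the maximum.

3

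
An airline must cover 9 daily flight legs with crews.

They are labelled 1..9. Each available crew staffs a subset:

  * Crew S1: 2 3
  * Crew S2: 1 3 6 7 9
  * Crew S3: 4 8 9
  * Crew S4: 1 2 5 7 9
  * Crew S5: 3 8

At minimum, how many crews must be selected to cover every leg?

S2 and S3 and S4 together: S2 ∪ S3 ∪ S4 = {1, 2, 3, 4, 5, 6, 7, 8, 9} — every leg is covered.
Only S3 contains 4, so S3 is forced; the remaining 6 legs need at least 2 more crews (each remaining crew adds at most 4) — so at least 3 crews are needed, and 3 is optimal.

3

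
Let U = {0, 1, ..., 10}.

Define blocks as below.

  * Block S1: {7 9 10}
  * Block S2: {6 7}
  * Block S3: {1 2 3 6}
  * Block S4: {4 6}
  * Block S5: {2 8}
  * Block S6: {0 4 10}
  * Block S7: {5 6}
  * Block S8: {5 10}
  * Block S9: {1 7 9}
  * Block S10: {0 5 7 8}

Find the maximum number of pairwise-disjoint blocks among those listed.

4

S4, S5, S8, S9 are pairwise disjoint (S4={4,6}; S5={2,8}; S8={5,10}; S9={1,7,9}).
Every remaining block overlaps one of these, and no 5 of the listed blocks are pairwise disjoint, so 4 is the maximum.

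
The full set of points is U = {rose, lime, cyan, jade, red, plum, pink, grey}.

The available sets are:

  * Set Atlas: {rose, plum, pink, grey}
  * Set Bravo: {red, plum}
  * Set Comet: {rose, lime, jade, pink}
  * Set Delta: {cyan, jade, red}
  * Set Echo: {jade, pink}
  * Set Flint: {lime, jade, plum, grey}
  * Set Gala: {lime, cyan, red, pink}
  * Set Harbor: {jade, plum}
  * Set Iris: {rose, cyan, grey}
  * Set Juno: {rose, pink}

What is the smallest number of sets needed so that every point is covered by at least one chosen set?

Comet, Flint, and Gala cover everything between them: the union {rose, lime, cyan, jade, red, plum, pink, grey} is all of U.
No 2 of the 10 sets cover everything (all 45 combinations miss at least one point), so 3 is optimal.

3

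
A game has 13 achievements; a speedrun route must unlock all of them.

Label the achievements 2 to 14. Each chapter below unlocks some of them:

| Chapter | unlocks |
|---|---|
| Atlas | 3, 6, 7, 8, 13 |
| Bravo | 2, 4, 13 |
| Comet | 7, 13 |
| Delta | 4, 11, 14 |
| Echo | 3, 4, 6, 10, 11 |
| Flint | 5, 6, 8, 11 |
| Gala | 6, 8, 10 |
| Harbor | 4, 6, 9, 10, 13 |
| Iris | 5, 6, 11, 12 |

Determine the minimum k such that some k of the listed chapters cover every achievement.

5

Take {Atlas, Bravo, Delta, Harbor, Iris}. Their union is {2, 3, 4, 5, 6, 7, 8, 9, 10, 11, 12, 13, 14}, which is all 13 achievements.
No 4 of the 9 chapters cover everything (all 126 combinations miss at least one achievement), so 5 is optimal.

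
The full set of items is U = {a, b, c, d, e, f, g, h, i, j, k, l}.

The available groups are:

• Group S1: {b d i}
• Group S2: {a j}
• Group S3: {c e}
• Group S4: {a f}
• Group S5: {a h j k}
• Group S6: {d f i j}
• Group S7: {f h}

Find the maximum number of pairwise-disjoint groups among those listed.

4

S1, S2, S3, S7 are pairwise disjoint (S1={b,d,i}; S2={a,j}; S3={c,e}; S7={f,h}).
Every remaining group overlaps one of these, and no 5 of the listed groups are pairwise disjoint, so 4 is the maximum.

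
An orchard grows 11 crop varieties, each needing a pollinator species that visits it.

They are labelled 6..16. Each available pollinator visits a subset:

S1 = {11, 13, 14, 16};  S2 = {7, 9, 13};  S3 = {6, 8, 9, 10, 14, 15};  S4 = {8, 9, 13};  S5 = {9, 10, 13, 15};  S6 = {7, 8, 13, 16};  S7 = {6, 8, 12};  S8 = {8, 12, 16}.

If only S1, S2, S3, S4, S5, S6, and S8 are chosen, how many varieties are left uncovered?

Union of S1, S2, S3, S4, S5, S6, S8 = {6, 7, 8, 9, 10, 11, 12, 13, 14, 15, 16} — that's every variety, so 0 are uncovered.

0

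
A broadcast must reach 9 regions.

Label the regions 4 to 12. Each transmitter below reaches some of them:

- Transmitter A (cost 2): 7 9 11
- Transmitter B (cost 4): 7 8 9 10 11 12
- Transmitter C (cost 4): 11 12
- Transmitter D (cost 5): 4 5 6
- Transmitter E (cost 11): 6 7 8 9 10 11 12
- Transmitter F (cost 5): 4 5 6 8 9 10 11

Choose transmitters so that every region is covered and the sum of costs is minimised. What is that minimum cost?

B, D together cover every region (B ∪ D = {4, 5, 6, 7, 8, 9, 10, 11, 12}); total cost 4 + 5 = 9.
The greedy pick A, F, B costs 11; no covering selection beats 9.

9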